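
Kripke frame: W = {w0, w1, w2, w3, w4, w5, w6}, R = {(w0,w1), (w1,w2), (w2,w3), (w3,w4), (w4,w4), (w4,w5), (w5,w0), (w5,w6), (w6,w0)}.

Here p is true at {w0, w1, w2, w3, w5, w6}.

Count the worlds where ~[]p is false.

5

w0: []p is T. ✗
w1: []p is T. ✗
w2: []p is T. ✗
w3: []p is F. ✓
w4: []p is F. ✓
w5: []p is T. ✗
w6: []p is T. ✗
Satisfying worlds: {w3, w4}.
So ~[]p fails at the other 5 worlds.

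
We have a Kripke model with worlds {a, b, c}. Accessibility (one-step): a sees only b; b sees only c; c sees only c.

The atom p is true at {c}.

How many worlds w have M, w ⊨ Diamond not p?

a: successors {b}; not p there: b:T. ✓
b: successors {c}; not p there: c:F. ✗
c: successors {c}; not p there: c:F. ✗
Satisfying worlds: {a}.

1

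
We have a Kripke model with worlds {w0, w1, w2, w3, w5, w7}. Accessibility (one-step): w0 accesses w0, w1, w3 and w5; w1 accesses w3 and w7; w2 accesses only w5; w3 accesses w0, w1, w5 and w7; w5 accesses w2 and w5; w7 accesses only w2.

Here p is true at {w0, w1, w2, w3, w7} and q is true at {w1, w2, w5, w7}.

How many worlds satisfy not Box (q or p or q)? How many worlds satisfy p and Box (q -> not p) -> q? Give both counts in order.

0 and 6

For not Box (q or p or q):
w0: Box (q or p or q) is T. ✗
w1: Box (q or p or q) is T. ✗
w2: Box (q or p or q) is T. ✗
w3: Box (q or p or q) is T. ✗
w5: Box (q or p or q) is T. ✗
w7: Box (q or p or q) is T. ✗
— 0 worlds.
For p and Box (q -> not p) -> q:
w0: p and Box (q -> not p) is F, q is F. ✓
w1: p and Box (q -> not p) is F, q is T. ✓
w2: p and Box (q -> not p) is T, q is T. ✓
w3: p and Box (q -> not p) is F, q is F. ✓
w5: p and Box (q -> not p) is F, q is T. ✓
w7: p and Box (q -> not p) is F, q is T. ✓
— 6 worlds.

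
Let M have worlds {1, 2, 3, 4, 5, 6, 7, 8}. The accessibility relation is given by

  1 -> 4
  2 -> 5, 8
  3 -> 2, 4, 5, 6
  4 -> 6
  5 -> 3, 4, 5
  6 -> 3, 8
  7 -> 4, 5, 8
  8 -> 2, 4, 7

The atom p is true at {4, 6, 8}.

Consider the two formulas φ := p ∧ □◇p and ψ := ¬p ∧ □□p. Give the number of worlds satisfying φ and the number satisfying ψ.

3 and 1

For p ∧ □◇p:
1: p is F, □◇p is T. ✗
2: p is F, □◇p is T. ✗
3: p is F, □◇p is T. ✗
4: p is T, □◇p is T. ✓
5: p is F, □◇p is T. ✗
6: p is T, □◇p is T. ✓
7: p is F, □◇p is T. ✗
8: p is T, □◇p is T. ✓
— 3 worlds.
For ¬p ∧ □□p:
1: ¬p is T, □□p is T. ✓
2: ¬p is T, □□p is F. ✗
3: ¬p is T, □□p is F. ✗
4: ¬p is F, □□p is F. ✗
5: ¬p is T, □□p is F. ✗
6: ¬p is F, □□p is F. ✗
7: ¬p is T, □□p is F. ✗
8: ¬p is F, □□p is F. ✗
— 1 world.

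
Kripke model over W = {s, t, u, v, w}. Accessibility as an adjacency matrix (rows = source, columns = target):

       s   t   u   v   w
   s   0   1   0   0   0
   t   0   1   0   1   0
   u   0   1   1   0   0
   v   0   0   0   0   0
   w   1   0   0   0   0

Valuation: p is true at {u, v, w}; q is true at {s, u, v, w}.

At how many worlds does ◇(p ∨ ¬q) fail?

s: successors {t}; p ∨ ¬q there: t:T. ✓
t: successors {t, v}; p ∨ ¬q there: t:T, v:T. ✓
u: successors {t, u}; p ∨ ¬q there: t:T, u:T. ✓
v: no successors, so ◇(p ∨ ¬q) fails. ✗
w: successors {s}; p ∨ ¬q there: s:F. ✗
Satisfying worlds: {s, t, u}.
So ◇(p ∨ ¬q) fails at the other 2 worlds.

2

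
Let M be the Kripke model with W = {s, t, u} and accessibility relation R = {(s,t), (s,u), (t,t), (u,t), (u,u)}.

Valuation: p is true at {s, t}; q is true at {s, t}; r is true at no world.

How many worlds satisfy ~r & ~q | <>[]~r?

s: ~r & ~q is F, <>[]~r is T. ✓
t: ~r & ~q is F, <>[]~r is T. ✓
u: ~r & ~q is T, <>[]~r is T. ✓
Satisfying worlds: {s, t, u}.

3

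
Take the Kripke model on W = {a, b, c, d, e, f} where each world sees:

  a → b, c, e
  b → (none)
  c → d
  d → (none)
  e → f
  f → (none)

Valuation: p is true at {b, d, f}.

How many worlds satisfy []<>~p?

a: successors {b, c, e}; <>~p there: b:F, c:F, e:F. ✗
b: no successors, so []<>~p holds vacuously. ✓
c: successors {d}; <>~p there: d:F. ✗
d: no successors, so []<>~p holds vacuously. ✓
e: successors {f}; <>~p there: f:F. ✗
f: no successors, so []<>~p holds vacuously. ✓
Satisfying worlds: {b, d, f}.

3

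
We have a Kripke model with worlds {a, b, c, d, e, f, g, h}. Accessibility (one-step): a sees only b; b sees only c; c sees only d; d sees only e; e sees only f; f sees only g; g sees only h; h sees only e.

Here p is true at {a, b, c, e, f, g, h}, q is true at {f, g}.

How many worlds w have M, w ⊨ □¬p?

a: successors {b}; ¬p there: b:F. ✗
b: successors {c}; ¬p there: c:F. ✗
c: successors {d}; ¬p there: d:T. ✓
d: successors {e}; ¬p there: e:F. ✗
e: successors {f}; ¬p there: f:F. ✗
f: successors {g}; ¬p there: g:F. ✗
g: successors {h}; ¬p there: h:F. ✗
h: successors {e}; ¬p there: e:F. ✗
Satisfying worlds: {c}.

1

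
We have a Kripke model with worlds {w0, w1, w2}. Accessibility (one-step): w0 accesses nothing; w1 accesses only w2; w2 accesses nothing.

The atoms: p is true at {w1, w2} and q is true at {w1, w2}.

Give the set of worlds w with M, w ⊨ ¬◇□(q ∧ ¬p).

w0: ◇□(q ∧ ¬p) is F. ✓
w1: ◇□(q ∧ ¬p) is T. ✗
w2: ◇□(q ∧ ¬p) is F. ✓

{w0, w2}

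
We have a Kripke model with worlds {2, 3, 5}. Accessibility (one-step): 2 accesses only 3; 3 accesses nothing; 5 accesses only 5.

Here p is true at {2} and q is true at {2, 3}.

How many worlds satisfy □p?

1

2: successors {3}; p there: 3:F. ✗
3: no successors, so □p holds vacuously. ✓
5: successors {5}; p there: 5:F. ✗
Satisfying worlds: {3}.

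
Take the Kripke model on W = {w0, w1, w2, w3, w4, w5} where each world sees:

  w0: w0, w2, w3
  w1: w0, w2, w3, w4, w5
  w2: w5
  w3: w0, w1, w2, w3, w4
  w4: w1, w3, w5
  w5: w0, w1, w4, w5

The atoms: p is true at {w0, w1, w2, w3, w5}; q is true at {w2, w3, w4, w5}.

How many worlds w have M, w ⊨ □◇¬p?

2

w0: successors {w0, w2, w3}; ◇¬p there: w0:F, w2:F, w3:T. ✗
w1: successors {w0, w2, w3, w4, w5}; ◇¬p there: w0:F, w2:F, w3:T, w4:F, w5:T. ✗
w2: successors {w5}; ◇¬p there: w5:T. ✓
w3: successors {w0, w1, w2, w3, w4}; ◇¬p there: w0:F, w1:T, w2:F, w3:T, w4:F. ✗
w4: successors {w1, w3, w5}; ◇¬p there: w1:T, w3:T, w5:T. ✓
w5: successors {w0, w1, w4, w5}; ◇¬p there: w0:F, w1:T, w4:F, w5:T. ✗
Satisfying worlds: {w2, w4}.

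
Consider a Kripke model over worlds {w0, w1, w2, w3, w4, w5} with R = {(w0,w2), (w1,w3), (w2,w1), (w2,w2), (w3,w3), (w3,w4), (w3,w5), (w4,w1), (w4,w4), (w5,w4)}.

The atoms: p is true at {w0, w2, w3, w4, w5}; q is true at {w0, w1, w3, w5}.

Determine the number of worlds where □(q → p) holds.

w0: successors {w2}; q → p there: w2:T. ✓
w1: successors {w3}; q → p there: w3:T. ✓
w2: successors {w1, w2}; q → p there: w1:F, w2:T. ✗
w3: successors {w3, w4, w5}; q → p there: w3:T, w4:T, w5:T. ✓
w4: successors {w1, w4}; q → p there: w1:F, w4:T. ✗
w5: successors {w4}; q → p there: w4:T. ✓
Satisfying worlds: {w0, w1, w3, w5}.

4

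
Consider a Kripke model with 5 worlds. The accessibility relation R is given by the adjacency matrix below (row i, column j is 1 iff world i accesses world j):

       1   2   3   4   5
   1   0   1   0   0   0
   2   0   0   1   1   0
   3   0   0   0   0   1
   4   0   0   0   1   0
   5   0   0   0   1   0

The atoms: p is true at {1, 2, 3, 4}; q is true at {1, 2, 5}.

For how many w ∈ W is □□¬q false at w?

1: successors {2}; □¬q there: 2:T. ✓
2: successors {3, 4}; □¬q there: 3:F, 4:T. ✗
3: successors {5}; □¬q there: 5:T. ✓
4: successors {4}; □¬q there: 4:T. ✓
5: successors {4}; □¬q there: 4:T. ✓
Satisfying worlds: {1, 3, 4, 5}.
So □□¬q fails at the other 1 world.

1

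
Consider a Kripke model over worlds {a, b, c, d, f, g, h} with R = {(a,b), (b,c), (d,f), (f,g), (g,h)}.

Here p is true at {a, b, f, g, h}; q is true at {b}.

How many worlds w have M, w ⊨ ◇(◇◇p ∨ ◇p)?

2

a: successors {b}; ◇◇p ∨ ◇p there: b:F. ✗
b: successors {c}; ◇◇p ∨ ◇p there: c:F. ✗
c: no successors, so ◇(◇◇p ∨ ◇p) fails. ✗
d: successors {f}; ◇◇p ∨ ◇p there: f:T. ✓
f: successors {g}; ◇◇p ∨ ◇p there: g:T. ✓
g: successors {h}; ◇◇p ∨ ◇p there: h:F. ✗
h: no successors, so ◇(◇◇p ∨ ◇p) fails. ✗
Satisfying worlds: {d, f}.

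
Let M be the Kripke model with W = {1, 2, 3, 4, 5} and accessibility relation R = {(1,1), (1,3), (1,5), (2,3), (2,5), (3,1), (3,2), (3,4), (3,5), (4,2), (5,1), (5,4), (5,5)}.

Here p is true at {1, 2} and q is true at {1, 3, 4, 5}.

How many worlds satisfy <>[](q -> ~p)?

1: successors {1, 3, 5}; [](q -> ~p) there: 1:F, 3:F, 5:F. ✗
2: successors {3, 5}; [](q -> ~p) there: 3:F, 5:F. ✗
3: successors {1, 2, 4, 5}; [](q -> ~p) there: 1:F, 2:T, 4:T, 5:F. ✓
4: successors {2}; [](q -> ~p) there: 2:T. ✓
5: successors {1, 4, 5}; [](q -> ~p) there: 1:F, 4:T, 5:F. ✓
Satisfying worlds: {3, 4, 5}.

3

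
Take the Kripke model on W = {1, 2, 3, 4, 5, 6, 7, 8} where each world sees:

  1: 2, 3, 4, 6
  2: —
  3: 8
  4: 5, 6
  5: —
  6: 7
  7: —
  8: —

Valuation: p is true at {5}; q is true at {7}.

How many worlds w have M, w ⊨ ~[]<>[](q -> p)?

4

1: []<>[](q -> p) is F. ✓
2: []<>[](q -> p) is T. ✗
3: []<>[](q -> p) is F. ✓
4: []<>[](q -> p) is F. ✓
5: []<>[](q -> p) is T. ✗
6: []<>[](q -> p) is F. ✓
7: []<>[](q -> p) is T. ✗
8: []<>[](q -> p) is T. ✗
Satisfying worlds: {1, 3, 4, 6}.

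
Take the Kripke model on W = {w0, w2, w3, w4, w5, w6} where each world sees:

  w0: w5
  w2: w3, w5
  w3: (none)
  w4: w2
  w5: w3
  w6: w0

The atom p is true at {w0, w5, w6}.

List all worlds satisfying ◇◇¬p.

{w0, w2, w4}

w0: successors {w5}; ◇¬p there: w5:T. ✓
w2: successors {w3, w5}; ◇¬p there: w3:F, w5:T. ✓
w3: no successors, so ◇◇¬p fails. ✗
w4: successors {w2}; ◇¬p there: w2:T. ✓
w5: successors {w3}; ◇¬p there: w3:F. ✗
w6: successors {w0}; ◇¬p there: w0:F. ✗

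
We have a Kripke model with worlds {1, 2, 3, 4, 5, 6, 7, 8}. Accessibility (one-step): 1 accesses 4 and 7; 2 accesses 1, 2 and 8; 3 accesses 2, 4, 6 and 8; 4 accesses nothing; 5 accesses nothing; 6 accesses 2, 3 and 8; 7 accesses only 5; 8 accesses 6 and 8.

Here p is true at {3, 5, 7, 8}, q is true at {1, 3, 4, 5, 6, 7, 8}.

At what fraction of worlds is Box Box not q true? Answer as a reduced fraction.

3/8

1: successors {4, 7}; Box not q there: 4:T, 7:F. ✗
2: successors {1, 2, 8}; Box not q there: 1:F, 2:F, 8:F. ✗
3: successors {2, 4, 6, 8}; Box not q there: 2:F, 4:T, 6:F, 8:F. ✗
4: no successors, so Box Box not q holds vacuously. ✓
5: no successors, so Box Box not q holds vacuously. ✓
6: successors {2, 3, 8}; Box not q there: 2:F, 3:F, 8:F. ✗
7: successors {5}; Box not q there: 5:T. ✓
8: successors {6, 8}; Box not q there: 6:F, 8:F. ✗
That's 3 of 8 worlds, so 3/8.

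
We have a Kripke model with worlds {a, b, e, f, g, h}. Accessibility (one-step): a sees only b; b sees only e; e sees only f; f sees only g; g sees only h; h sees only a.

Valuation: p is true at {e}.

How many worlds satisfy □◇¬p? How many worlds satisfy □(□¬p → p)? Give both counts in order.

5 and 2

For □◇¬p:
a: successors {b}; ◇¬p there: b:F. ✗
b: successors {e}; ◇¬p there: e:T. ✓
e: successors {f}; ◇¬p there: f:T. ✓
f: successors {g}; ◇¬p there: g:T. ✓
g: successors {h}; ◇¬p there: h:T. ✓
h: successors {a}; ◇¬p there: a:T. ✓
— 5 worlds.
For □(□¬p → p):
a: successors {b}; □¬p → p there: b:T. ✓
b: successors {e}; □¬p → p there: e:T. ✓
e: successors {f}; □¬p → p there: f:F. ✗
f: successors {g}; □¬p → p there: g:F. ✗
g: successors {h}; □¬p → p there: h:F. ✗
h: successors {a}; □¬p → p there: a:F. ✗
— 2 worlds.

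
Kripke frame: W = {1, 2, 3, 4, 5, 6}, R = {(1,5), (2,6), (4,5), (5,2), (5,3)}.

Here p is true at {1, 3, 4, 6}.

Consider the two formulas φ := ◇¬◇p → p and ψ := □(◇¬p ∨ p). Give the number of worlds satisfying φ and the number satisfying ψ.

For ◇¬◇p → p:
1: ◇¬◇p is F, p is T. ✓
2: ◇¬◇p is T, p is F. ✗
3: ◇¬◇p is F, p is T. ✓
4: ◇¬◇p is F, p is T. ✓
5: ◇¬◇p is T, p is F. ✗
6: ◇¬◇p is F, p is T. ✓
— 4 worlds.
For □(◇¬p ∨ p):
1: successors {5}; ◇¬p ∨ p there: 5:T. ✓
2: successors {6}; ◇¬p ∨ p there: 6:T. ✓
3: no successors, so □(◇¬p ∨ p) holds vacuously. ✓
4: successors {5}; ◇¬p ∨ p there: 5:T. ✓
5: successors {2, 3}; ◇¬p ∨ p there: 2:F, 3:T. ✗
6: no successors, so □(◇¬p ∨ p) holds vacuously. ✓
— 5 worlds.

4 and 5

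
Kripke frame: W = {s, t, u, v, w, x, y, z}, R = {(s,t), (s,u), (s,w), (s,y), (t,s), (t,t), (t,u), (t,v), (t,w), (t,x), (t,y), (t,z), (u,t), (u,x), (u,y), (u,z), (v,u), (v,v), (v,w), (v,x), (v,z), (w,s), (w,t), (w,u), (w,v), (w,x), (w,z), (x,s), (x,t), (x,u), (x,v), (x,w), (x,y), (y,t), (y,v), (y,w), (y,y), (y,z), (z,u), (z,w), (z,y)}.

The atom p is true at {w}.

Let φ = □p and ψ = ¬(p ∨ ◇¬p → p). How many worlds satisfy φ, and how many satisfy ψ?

For □p:
s: successors {t, u, w, y}; p there: t:F, u:F, w:T, y:F. ✗
t: successors {s, t, u, v, w, x, y, z}; p there: s:F, t:F, u:F, v:F, w:T, x:F, y:F, z:F. ✗
u: successors {t, x, y, z}; p there: t:F, x:F, y:F, z:F. ✗
v: successors {u, v, w, x, z}; p there: u:F, v:F, w:T, x:F, z:F. ✗
w: successors {s, t, u, v, x, z}; p there: s:F, t:F, u:F, v:F, x:F, z:F. ✗
x: successors {s, t, u, v, w, y}; p there: s:F, t:F, u:F, v:F, w:T, y:F. ✗
y: successors {t, v, w, y, z}; p there: t:F, v:F, w:T, y:F, z:F. ✗
z: successors {u, w, y}; p there: u:F, w:T, y:F. ✗
— 0 worlds.
For ¬(p ∨ ◇¬p → p):
s: p ∨ ◇¬p → p is F. ✓
t: p ∨ ◇¬p → p is F. ✓
u: p ∨ ◇¬p → p is F. ✓
v: p ∨ ◇¬p → p is F. ✓
w: p ∨ ◇¬p → p is T. ✗
x: p ∨ ◇¬p → p is F. ✓
y: p ∨ ◇¬p → p is F. ✓
z: p ∨ ◇¬p → p is F. ✓
— 7 worlds.

0 and 7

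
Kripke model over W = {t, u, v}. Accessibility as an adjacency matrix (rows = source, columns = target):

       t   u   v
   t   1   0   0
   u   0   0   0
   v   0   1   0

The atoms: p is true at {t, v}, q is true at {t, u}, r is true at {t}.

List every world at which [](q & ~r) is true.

t: successors {t}; q & ~r there: t:F. ✗
u: no successors, so [](q & ~r) holds vacuously. ✓
v: successors {u}; q & ~r there: u:T. ✓

{u, v}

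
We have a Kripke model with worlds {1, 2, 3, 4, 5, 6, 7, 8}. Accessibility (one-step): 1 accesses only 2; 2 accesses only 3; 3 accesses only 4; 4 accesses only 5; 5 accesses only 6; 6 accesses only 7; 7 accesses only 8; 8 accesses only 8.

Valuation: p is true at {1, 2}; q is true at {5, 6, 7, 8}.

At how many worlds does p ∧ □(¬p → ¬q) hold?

1: p is T, □(¬p → ¬q) is T. ✓
2: p is T, □(¬p → ¬q) is T. ✓
3: p is F, □(¬p → ¬q) is T. ✗
4: p is F, □(¬p → ¬q) is F. ✗
5: p is F, □(¬p → ¬q) is F. ✗
6: p is F, □(¬p → ¬q) is F. ✗
7: p is F, □(¬p → ¬q) is F. ✗
8: p is F, □(¬p → ¬q) is F. ✗
Satisfying worlds: {1, 2}.

2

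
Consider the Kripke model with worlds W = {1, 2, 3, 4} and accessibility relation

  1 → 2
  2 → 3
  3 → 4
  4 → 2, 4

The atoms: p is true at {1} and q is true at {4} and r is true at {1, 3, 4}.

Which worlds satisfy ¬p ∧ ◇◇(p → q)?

1: ¬p is F, ◇◇(p → q) is T. ✗
2: ¬p is T, ◇◇(p → q) is T. ✓
3: ¬p is T, ◇◇(p → q) is T. ✓
4: ¬p is T, ◇◇(p → q) is T. ✓

{2, 3, 4}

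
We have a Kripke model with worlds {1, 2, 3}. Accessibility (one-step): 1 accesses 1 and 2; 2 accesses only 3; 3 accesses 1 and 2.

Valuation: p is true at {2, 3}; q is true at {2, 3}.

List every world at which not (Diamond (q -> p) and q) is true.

{1}

1: Diamond (q -> p) and q is F. ✓
2: Diamond (q -> p) and q is T. ✗
3: Diamond (q -> p) and q is T. ✗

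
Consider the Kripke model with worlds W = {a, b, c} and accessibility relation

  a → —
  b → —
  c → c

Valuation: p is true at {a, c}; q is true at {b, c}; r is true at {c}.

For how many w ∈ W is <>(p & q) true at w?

1

a: no successors, so <>(p & q) fails. ✗
b: no successors, so <>(p & q) fails. ✗
c: successors {c}; p & q there: c:T. ✓
Satisfying worlds: {c}.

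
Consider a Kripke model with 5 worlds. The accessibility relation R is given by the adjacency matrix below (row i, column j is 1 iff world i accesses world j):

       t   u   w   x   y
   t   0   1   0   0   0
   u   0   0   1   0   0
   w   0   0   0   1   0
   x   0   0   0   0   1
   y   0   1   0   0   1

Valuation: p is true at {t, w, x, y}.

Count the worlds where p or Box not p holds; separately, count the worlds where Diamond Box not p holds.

For p or Box not p:
t: p is T, Box not p is T. ✓
u: p is F, Box not p is F. ✗
w: p is T, Box not p is F. ✓
x: p is T, Box not p is F. ✓
y: p is T, Box not p is F. ✓
— 4 worlds.
For Diamond Box not p:
t: successors {u}; Box not p there: u:F. ✗
u: successors {w}; Box not p there: w:F. ✗
w: successors {x}; Box not p there: x:F. ✗
x: successors {y}; Box not p there: y:F. ✗
y: successors {u, y}; Box not p there: u:F, y:F. ✗
— 0 worlds.

4 and 0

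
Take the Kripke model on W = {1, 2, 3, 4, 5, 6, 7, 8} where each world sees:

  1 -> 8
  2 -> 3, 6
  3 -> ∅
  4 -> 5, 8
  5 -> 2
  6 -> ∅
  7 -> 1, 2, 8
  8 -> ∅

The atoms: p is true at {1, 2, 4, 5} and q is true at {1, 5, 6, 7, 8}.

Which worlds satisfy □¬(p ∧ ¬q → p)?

1: successors {8}; ¬(p ∧ ¬q → p) there: 8:F. ✗
2: successors {3, 6}; ¬(p ∧ ¬q → p) there: 3:F, 6:F. ✗
3: no successors, so □¬(p ∧ ¬q → p) holds vacuously. ✓
4: successors {5, 8}; ¬(p ∧ ¬q → p) there: 5:F, 8:F. ✗
5: successors {2}; ¬(p ∧ ¬q → p) there: 2:F. ✗
6: no successors, so □¬(p ∧ ¬q → p) holds vacuously. ✓
7: successors {1, 2, 8}; ¬(p ∧ ¬q → p) there: 1:F, 2:F, 8:F. ✗
8: no successors, so □¬(p ∧ ¬q → p) holds vacuously. ✓

{3, 6, 8}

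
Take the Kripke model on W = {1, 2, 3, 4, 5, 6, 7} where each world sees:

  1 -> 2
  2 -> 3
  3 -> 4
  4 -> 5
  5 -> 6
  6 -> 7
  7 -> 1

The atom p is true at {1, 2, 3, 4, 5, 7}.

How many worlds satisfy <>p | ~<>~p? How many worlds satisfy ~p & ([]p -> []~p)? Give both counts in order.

For <>p | ~<>~p:
1: <>p is T, ~<>~p is T. ✓
2: <>p is T, ~<>~p is T. ✓
3: <>p is T, ~<>~p is T. ✓
4: <>p is T, ~<>~p is T. ✓
5: <>p is F, ~<>~p is F. ✗
6: <>p is T, ~<>~p is T. ✓
7: <>p is T, ~<>~p is T. ✓
— 6 worlds.
For ~p & ([]p -> []~p):
1: ~p is F, []p -> []~p is F. ✗
2: ~p is F, []p -> []~p is F. ✗
3: ~p is F, []p -> []~p is F. ✗
4: ~p is F, []p -> []~p is F. ✗
5: ~p is F, []p -> []~p is T. ✗
6: ~p is T, []p -> []~p is F. ✗
7: ~p is F, []p -> []~p is F. ✗
— 0 worlds.

6 and 0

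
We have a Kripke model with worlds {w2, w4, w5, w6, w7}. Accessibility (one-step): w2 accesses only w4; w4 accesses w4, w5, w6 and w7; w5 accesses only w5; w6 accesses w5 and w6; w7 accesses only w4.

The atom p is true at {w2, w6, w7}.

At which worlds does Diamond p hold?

w2: successors {w4}; p there: w4:F. ✗
w4: successors {w4, w5, w6, w7}; p there: w4:F, w5:F, w6:T, w7:T. ✓
w5: successors {w5}; p there: w5:F. ✗
w6: successors {w5, w6}; p there: w5:F, w6:T. ✓
w7: successors {w4}; p there: w4:F. ✗

{w4, w6}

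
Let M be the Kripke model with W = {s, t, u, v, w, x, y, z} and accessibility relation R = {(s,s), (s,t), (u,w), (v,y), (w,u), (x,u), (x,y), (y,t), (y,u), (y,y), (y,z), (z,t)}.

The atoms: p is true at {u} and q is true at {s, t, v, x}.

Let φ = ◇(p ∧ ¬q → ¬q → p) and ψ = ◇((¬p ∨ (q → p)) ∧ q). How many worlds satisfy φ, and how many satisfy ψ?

7 and 3

For ◇(p ∧ ¬q → ¬q → p):
s: successors {s, t}; p ∧ ¬q → ¬q → p there: s:T, t:T. ✓
t: no successors, so ◇(p ∧ ¬q → ¬q → p) fails. ✗
u: successors {w}; p ∧ ¬q → ¬q → p there: w:T. ✓
v: successors {y}; p ∧ ¬q → ¬q → p there: y:T. ✓
w: successors {u}; p ∧ ¬q → ¬q → p there: u:T. ✓
x: successors {u, y}; p ∧ ¬q → ¬q → p there: u:T, y:T. ✓
y: successors {t, u, y, z}; p ∧ ¬q → ¬q → p there: t:T, u:T, y:T, z:T. ✓
z: successors {t}; p ∧ ¬q → ¬q → p there: t:T. ✓
— 7 worlds.
For ◇((¬p ∨ (q → p)) ∧ q):
s: successors {s, t}; (¬p ∨ (q → p)) ∧ q there: s:T, t:T. ✓
t: no successors, so ◇((¬p ∨ (q → p)) ∧ q) fails. ✗
u: successors {w}; (¬p ∨ (q → p)) ∧ q there: w:F. ✗
v: successors {y}; (¬p ∨ (q → p)) ∧ q there: y:F. ✗
w: successors {u}; (¬p ∨ (q → p)) ∧ q there: u:F. ✗
x: successors {u, y}; (¬p ∨ (q → p)) ∧ q there: u:F, y:F. ✗
y: successors {t, u, y, z}; (¬p ∨ (q → p)) ∧ q there: t:T, u:F, y:F, z:F. ✓
z: successors {t}; (¬p ∨ (q → p)) ∧ q there: t:T. ✓
— 3 worlds.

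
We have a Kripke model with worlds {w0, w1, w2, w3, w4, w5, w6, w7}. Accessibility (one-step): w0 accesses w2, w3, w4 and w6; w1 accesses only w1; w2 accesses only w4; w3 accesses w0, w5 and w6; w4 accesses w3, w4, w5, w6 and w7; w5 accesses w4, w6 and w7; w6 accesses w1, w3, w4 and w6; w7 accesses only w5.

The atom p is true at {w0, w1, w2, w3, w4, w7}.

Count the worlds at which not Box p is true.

w0: Box p is F. ✓
w1: Box p is T. ✗
w2: Box p is T. ✗
w3: Box p is F. ✓
w4: Box p is F. ✓
w5: Box p is F. ✓
w6: Box p is F. ✓
w7: Box p is F. ✓
Satisfying worlds: {w0, w3, w4, w5, w6, w7}.

6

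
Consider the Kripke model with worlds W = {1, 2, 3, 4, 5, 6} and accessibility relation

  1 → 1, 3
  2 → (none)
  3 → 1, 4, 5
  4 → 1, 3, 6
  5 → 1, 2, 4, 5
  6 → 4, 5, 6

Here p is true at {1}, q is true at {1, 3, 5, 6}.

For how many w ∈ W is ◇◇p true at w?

1: successors {1, 3}; ◇p there: 1:T, 3:T. ✓
2: no successors, so ◇◇p fails. ✗
3: successors {1, 4, 5}; ◇p there: 1:T, 4:T, 5:T. ✓
4: successors {1, 3, 6}; ◇p there: 1:T, 3:T, 6:F. ✓
5: successors {1, 2, 4, 5}; ◇p there: 1:T, 2:F, 4:T, 5:T. ✓
6: successors {4, 5, 6}; ◇p there: 4:T, 5:T, 6:F. ✓
Satisfying worlds: {1, 3, 4, 5, 6}.

5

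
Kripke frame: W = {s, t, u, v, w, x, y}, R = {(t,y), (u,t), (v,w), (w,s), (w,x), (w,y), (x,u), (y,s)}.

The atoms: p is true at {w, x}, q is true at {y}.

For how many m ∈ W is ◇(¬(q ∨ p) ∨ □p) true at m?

4

s: no successors, so ◇(¬(q ∨ p) ∨ □p) fails. ✗
t: successors {y}; ¬(q ∨ p) ∨ □p there: y:F. ✗
u: successors {t}; ¬(q ∨ p) ∨ □p there: t:T. ✓
v: successors {w}; ¬(q ∨ p) ∨ □p there: w:F. ✗
w: successors {s, x, y}; ¬(q ∨ p) ∨ □p there: s:T, x:F, y:F. ✓
x: successors {u}; ¬(q ∨ p) ∨ □p there: u:T. ✓
y: successors {s}; ¬(q ∨ p) ∨ □p there: s:T. ✓
Satisfying worlds: {u, w, x, y}.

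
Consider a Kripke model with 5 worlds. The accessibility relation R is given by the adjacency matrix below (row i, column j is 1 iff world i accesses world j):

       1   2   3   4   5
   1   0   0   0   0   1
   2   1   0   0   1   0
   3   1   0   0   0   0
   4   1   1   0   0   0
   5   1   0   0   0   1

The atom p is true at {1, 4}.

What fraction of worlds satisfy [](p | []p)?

1: successors {5}; p | []p there: 5:F. ✗
2: successors {1, 4}; p | []p there: 1:T, 4:T. ✓
3: successors {1}; p | []p there: 1:T. ✓
4: successors {1, 2}; p | []p there: 1:T, 2:T. ✓
5: successors {1, 5}; p | []p there: 1:T, 5:F. ✗
That's 3 of 5 worlds, so 3/5.

3/5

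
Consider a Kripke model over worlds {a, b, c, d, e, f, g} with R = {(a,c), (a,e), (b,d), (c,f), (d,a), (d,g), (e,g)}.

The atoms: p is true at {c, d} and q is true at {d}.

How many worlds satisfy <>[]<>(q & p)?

a: successors {c, e}; []<>(q & p) there: c:F, e:F. ✗
b: successors {d}; []<>(q & p) there: d:F. ✗
c: successors {f}; []<>(q & p) there: f:T. ✓
d: successors {a, g}; []<>(q & p) there: a:F, g:T. ✓
e: successors {g}; []<>(q & p) there: g:T. ✓
f: no successors, so <>[]<>(q & p) fails. ✗
g: no successors, so <>[]<>(q & p) fails. ✗
Satisfying worlds: {c, d, e}.

3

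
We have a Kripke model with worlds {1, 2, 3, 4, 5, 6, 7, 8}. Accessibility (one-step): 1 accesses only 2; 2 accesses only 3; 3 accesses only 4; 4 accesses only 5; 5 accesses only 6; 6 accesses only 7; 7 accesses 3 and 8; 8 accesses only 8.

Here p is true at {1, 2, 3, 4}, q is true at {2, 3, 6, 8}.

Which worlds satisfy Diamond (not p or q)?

{1, 2, 4, 5, 6, 7, 8}

1: successors {2}; not p or q there: 2:T. ✓
2: successors {3}; not p or q there: 3:T. ✓
3: successors {4}; not p or q there: 4:F. ✗
4: successors {5}; not p or q there: 5:T. ✓
5: successors {6}; not p or q there: 6:T. ✓
6: successors {7}; not p or q there: 7:T. ✓
7: successors {3, 8}; not p or q there: 3:T, 8:T. ✓
8: successors {8}; not p or q there: 8:T. ✓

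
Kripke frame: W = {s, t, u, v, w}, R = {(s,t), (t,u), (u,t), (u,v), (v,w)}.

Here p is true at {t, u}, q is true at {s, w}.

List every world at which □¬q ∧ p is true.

s: □¬q is T, p is F. ✗
t: □¬q is T, p is T. ✓
u: □¬q is T, p is T. ✓
v: □¬q is F, p is F. ✗
w: □¬q is T, p is F. ✗

{t, u}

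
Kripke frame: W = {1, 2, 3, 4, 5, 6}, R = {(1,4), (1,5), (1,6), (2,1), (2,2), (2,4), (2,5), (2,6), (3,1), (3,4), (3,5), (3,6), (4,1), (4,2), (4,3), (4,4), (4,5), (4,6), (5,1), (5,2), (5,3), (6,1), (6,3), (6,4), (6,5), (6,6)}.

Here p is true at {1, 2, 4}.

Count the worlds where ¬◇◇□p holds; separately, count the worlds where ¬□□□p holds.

For ¬◇◇□p:
1: ◇◇□p is F. ✓
2: ◇◇□p is F. ✓
3: ◇◇□p is F. ✓
4: ◇◇□p is F. ✓
5: ◇◇□p is F. ✓
6: ◇◇□p is F. ✓
— 6 worlds.
For ¬□□□p:
1: □□□p is F. ✓
2: □□□p is F. ✓
3: □□□p is F. ✓
4: □□□p is F. ✓
5: □□□p is F. ✓
6: □□□p is F. ✓
— 6 worlds.

6 and 6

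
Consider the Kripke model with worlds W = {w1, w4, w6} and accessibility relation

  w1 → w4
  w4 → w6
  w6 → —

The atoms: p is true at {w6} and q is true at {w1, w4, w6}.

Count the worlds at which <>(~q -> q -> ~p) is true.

2

w1: successors {w4}; ~q -> q -> ~p there: w4:T. ✓
w4: successors {w6}; ~q -> q -> ~p there: w6:T. ✓
w6: no successors, so <>(~q -> q -> ~p) fails. ✗
Satisfying worlds: {w1, w4}.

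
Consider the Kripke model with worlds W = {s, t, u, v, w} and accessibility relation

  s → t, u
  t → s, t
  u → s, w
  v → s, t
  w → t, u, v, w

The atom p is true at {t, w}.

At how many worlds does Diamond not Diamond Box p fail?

0

s: successors {t, u}; not Diamond Box p there: t:T, u:T. ✓
t: successors {s, t}; not Diamond Box p there: s:T, t:T. ✓
u: successors {s, w}; not Diamond Box p there: s:T, w:T. ✓
v: successors {s, t}; not Diamond Box p there: s:T, t:T. ✓
w: successors {t, u, v, w}; not Diamond Box p there: t:T, u:T, v:T, w:T. ✓
Satisfying worlds: {s, t, u, v, w}.
So Diamond not Diamond Box p fails at the other 0 worlds.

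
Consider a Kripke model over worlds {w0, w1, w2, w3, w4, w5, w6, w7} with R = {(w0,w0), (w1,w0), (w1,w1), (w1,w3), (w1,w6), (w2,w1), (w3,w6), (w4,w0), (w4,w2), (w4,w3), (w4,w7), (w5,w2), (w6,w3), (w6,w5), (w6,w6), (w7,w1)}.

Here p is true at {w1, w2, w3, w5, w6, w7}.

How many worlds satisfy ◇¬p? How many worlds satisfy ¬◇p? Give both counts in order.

For ◇¬p:
w0: successors {w0}; ¬p there: w0:T. ✓
w1: successors {w0, w1, w3, w6}; ¬p there: w0:T, w1:F, w3:F, w6:F. ✓
w2: successors {w1}; ¬p there: w1:F. ✗
w3: successors {w6}; ¬p there: w6:F. ✗
w4: successors {w0, w2, w3, w7}; ¬p there: w0:T, w2:F, w3:F, w7:F. ✓
w5: successors {w2}; ¬p there: w2:F. ✗
w6: successors {w3, w5, w6}; ¬p there: w3:F, w5:F, w6:F. ✗
w7: successors {w1}; ¬p there: w1:F. ✗
— 3 worlds.
For ¬◇p:
w0: ◇p is F. ✓
w1: ◇p is T. ✗
w2: ◇p is T. ✗
w3: ◇p is T. ✗
w4: ◇p is T. ✗
w5: ◇p is T. ✗
w6: ◇p is T. ✗
w7: ◇p is T. ✗
— 1 world.

3 and 1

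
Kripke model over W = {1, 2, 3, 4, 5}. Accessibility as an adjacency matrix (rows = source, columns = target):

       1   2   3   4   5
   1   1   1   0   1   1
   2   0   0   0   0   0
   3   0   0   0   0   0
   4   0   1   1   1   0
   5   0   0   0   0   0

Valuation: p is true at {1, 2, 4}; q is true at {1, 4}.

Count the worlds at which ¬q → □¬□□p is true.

5

1: ¬q is F, □¬□□p is F. ✓
2: ¬q is T, □¬□□p is T. ✓
3: ¬q is T, □¬□□p is T. ✓
4: ¬q is F, □¬□□p is F. ✓
5: ¬q is T, □¬□□p is T. ✓
Satisfying worlds: {1, 2, 3, 4, 5}.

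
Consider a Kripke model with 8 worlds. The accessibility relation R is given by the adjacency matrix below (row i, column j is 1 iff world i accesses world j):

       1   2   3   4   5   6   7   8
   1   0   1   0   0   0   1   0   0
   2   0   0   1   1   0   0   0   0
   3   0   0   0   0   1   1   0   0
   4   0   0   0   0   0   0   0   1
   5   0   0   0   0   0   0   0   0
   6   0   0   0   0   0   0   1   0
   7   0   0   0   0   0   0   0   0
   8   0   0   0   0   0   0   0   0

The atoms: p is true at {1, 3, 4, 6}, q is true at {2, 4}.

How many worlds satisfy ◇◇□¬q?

1: successors {2, 6}; ◇□¬q there: 2:T, 6:T. ✓
2: successors {3, 4}; ◇□¬q there: 3:T, 4:T. ✓
3: successors {5, 6}; ◇□¬q there: 5:F, 6:T. ✓
4: successors {8}; ◇□¬q there: 8:F. ✗
5: no successors, so ◇◇□¬q fails. ✗
6: successors {7}; ◇□¬q there: 7:F. ✗
7: no successors, so ◇◇□¬q fails. ✗
8: no successors, so ◇◇□¬q fails. ✗
Satisfying worlds: {1, 2, 3}.

3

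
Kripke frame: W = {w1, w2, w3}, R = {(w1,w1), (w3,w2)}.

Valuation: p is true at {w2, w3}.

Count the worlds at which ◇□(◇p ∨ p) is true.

w1: successors {w1}; □(◇p ∨ p) there: w1:F. ✗
w2: no successors, so ◇□(◇p ∨ p) fails. ✗
w3: successors {w2}; □(◇p ∨ p) there: w2:T. ✓
Satisfying worlds: {w3}.

1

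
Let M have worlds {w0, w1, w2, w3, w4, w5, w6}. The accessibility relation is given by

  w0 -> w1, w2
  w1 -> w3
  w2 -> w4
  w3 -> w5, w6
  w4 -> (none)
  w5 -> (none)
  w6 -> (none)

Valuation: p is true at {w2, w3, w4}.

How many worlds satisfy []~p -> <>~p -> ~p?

6

w0: []~p is F, <>~p -> ~p is T. ✓
w1: []~p is F, <>~p -> ~p is T. ✓
w2: []~p is F, <>~p -> ~p is T. ✓
w3: []~p is T, <>~p -> ~p is F. ✗
w4: []~p is T, <>~p -> ~p is T. ✓
w5: []~p is T, <>~p -> ~p is T. ✓
w6: []~p is T, <>~p -> ~p is T. ✓
Satisfying worlds: {w0, w1, w2, w4, w5, w6}.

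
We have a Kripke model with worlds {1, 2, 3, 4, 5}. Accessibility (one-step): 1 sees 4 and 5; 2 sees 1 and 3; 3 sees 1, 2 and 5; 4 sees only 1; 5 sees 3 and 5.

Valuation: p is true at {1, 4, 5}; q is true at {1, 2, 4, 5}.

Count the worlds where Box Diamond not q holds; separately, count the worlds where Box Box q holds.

For Box Diamond not q:
1: successors {4, 5}; Diamond not q there: 4:F, 5:T. ✗
2: successors {1, 3}; Diamond not q there: 1:F, 3:F. ✗
3: successors {1, 2, 5}; Diamond not q there: 1:F, 2:T, 5:T. ✗
4: successors {1}; Diamond not q there: 1:F. ✗
5: successors {3, 5}; Diamond not q there: 3:F, 5:T. ✗
— 0 worlds.
For Box Box q:
1: successors {4, 5}; Box q there: 4:T, 5:F. ✗
2: successors {1, 3}; Box q there: 1:T, 3:T. ✓
3: successors {1, 2, 5}; Box q there: 1:T, 2:F, 5:F. ✗
4: successors {1}; Box q there: 1:T. ✓
5: successors {3, 5}; Box q there: 3:T, 5:F. ✗
— 2 worlds.

0 and 2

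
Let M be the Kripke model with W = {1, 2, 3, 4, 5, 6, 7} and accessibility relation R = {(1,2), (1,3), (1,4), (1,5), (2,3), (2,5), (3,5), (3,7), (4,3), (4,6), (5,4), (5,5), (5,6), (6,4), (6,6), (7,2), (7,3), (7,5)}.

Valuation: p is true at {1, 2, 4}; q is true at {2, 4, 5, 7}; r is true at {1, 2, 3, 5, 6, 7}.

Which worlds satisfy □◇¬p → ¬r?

{4}

1: □◇¬p is T, ¬r is F. ✗
2: □◇¬p is T, ¬r is F. ✗
3: □◇¬p is T, ¬r is F. ✗
4: □◇¬p is T, ¬r is T. ✓
5: □◇¬p is T, ¬r is F. ✗
6: □◇¬p is T, ¬r is F. ✗
7: □◇¬p is T, ¬r is F. ✗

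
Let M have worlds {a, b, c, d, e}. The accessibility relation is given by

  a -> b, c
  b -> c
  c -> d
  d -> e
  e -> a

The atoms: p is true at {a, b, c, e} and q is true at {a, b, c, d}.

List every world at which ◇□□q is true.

a: successors {b, c}; □□q there: b:T, c:F. ✓
b: successors {c}; □□q there: c:F. ✗
c: successors {d}; □□q there: d:T. ✓
d: successors {e}; □□q there: e:T. ✓
e: successors {a}; □□q there: a:T. ✓

{a, c, d, e}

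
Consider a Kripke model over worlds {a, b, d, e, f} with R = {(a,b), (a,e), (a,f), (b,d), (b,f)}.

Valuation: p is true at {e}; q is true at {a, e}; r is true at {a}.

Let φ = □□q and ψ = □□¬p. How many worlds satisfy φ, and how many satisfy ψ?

For □□q:
a: successors {b, e, f}; □q there: b:F, e:T, f:T. ✗
b: successors {d, f}; □q there: d:T, f:T. ✓
d: no successors, so □□q holds vacuously. ✓
e: no successors, so □□q holds vacuously. ✓
f: no successors, so □□q holds vacuously. ✓
— 4 worlds.
For □□¬p:
a: successors {b, e, f}; □¬p there: b:T, e:T, f:T. ✓
b: successors {d, f}; □¬p there: d:T, f:T. ✓
d: no successors, so □□¬p holds vacuously. ✓
e: no successors, so □□¬p holds vacuously. ✓
f: no successors, so □□¬p holds vacuously. ✓
— 5 worlds.

4 and 5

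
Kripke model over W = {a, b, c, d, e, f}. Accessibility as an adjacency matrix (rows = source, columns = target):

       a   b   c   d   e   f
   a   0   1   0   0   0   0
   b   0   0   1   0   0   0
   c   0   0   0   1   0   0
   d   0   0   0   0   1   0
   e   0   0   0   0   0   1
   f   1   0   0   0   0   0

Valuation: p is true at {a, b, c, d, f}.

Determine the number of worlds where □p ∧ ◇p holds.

a: □p is T, ◇p is T. ✓
b: □p is T, ◇p is T. ✓
c: □p is T, ◇p is T. ✓
d: □p is F, ◇p is F. ✗
e: □p is T, ◇p is T. ✓
f: □p is T, ◇p is T. ✓
Satisfying worlds: {a, b, c, e, f}.

5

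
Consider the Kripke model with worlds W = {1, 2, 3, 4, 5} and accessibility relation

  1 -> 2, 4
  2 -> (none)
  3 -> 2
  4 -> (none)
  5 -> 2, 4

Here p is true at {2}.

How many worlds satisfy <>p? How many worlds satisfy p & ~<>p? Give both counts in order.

For <>p:
1: successors {2, 4}; p there: 2:T, 4:F. ✓
2: no successors, so <>p fails. ✗
3: successors {2}; p there: 2:T. ✓
4: no successors, so <>p fails. ✗
5: successors {2, 4}; p there: 2:T, 4:F. ✓
— 3 worlds.
For p & ~<>p:
1: p is F, ~<>p is F. ✗
2: p is T, ~<>p is T. ✓
3: p is F, ~<>p is F. ✗
4: p is F, ~<>p is T. ✗
5: p is F, ~<>p is F. ✗
— 1 world.

3 and 1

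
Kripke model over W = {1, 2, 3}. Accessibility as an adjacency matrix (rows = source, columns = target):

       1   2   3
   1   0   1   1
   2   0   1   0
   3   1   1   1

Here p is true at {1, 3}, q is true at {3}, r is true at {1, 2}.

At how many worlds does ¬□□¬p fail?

1

1: □□¬p is F. ✓
2: □□¬p is T. ✗
3: □□¬p is F. ✓
Satisfying worlds: {1, 3}.
So ¬□□¬p fails at the other 1 world.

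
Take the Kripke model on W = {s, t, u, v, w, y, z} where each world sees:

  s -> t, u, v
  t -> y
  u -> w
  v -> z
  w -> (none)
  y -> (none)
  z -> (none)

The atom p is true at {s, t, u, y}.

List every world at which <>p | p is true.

{s, t, u, y}

s: <>p is T, p is T. ✓
t: <>p is T, p is T. ✓
u: <>p is F, p is T. ✓
v: <>p is F, p is F. ✗
w: <>p is F, p is F. ✗
y: <>p is F, p is T. ✓
z: <>p is F, p is F. ✗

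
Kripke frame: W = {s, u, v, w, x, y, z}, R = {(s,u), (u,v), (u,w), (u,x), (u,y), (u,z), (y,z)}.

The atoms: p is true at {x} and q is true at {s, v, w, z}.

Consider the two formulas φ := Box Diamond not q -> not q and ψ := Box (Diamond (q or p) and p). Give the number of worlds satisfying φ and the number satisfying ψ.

3 and 4

For Box Diamond not q -> not q:
s: Box Diamond not q is T, not q is F. ✗
u: Box Diamond not q is F, not q is T. ✓
v: Box Diamond not q is T, not q is F. ✗
w: Box Diamond not q is T, not q is F. ✗
x: Box Diamond not q is T, not q is T. ✓
y: Box Diamond not q is F, not q is T. ✓
z: Box Diamond not q is T, not q is F. ✗
— 3 worlds.
For Box (Diamond (q or p) and p):
s: successors {u}; Diamond (q or p) and p there: u:F. ✗
u: successors {v, w, x, y, z}; Diamond (q or p) and p there: v:F, w:F, x:F, y:F, z:F. ✗
v: no successors, so Box (Diamond (q or p) and p) holds vacuously. ✓
w: no successors, so Box (Diamond (q or p) and p) holds vacuously. ✓
x: no successors, so Box (Diamond (q or p) and p) holds vacuously. ✓
y: successors {z}; Diamond (q or p) and p there: z:F. ✗
z: no successors, so Box (Diamond (q or p) and p) holds vacuously. ✓
— 4 worlds.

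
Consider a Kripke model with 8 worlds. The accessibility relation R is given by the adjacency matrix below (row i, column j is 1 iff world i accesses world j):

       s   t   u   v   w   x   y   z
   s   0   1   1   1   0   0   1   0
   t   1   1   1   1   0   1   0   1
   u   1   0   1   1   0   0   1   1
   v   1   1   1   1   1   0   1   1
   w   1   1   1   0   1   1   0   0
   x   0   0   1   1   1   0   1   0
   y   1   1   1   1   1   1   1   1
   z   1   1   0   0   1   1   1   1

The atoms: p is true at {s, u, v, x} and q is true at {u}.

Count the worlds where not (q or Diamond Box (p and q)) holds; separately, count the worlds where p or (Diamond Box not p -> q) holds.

7 and 8

For not (q or Diamond Box (p and q)):
s: q or Diamond Box (p and q) is F. ✓
t: q or Diamond Box (p and q) is F. ✓
u: q or Diamond Box (p and q) is T. ✗
v: q or Diamond Box (p and q) is F. ✓
w: q or Diamond Box (p and q) is F. ✓
x: q or Diamond Box (p and q) is F. ✓
y: q or Diamond Box (p and q) is F. ✓
z: q or Diamond Box (p and q) is F. ✓
— 7 worlds.
For p or (Diamond Box not p -> q):
s: p is T, Diamond Box not p -> q is T. ✓
t: p is F, Diamond Box not p -> q is T. ✓
u: p is T, Diamond Box not p -> q is T. ✓
v: p is T, Diamond Box not p -> q is T. ✓
w: p is F, Diamond Box not p -> q is T. ✓
x: p is T, Diamond Box not p -> q is T. ✓
y: p is F, Diamond Box not p -> q is T. ✓
z: p is F, Diamond Box not p -> q is T. ✓
— 8 worlds.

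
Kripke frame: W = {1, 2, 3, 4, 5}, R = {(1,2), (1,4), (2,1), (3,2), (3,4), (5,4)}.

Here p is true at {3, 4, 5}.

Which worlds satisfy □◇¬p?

1: successors {2, 4}; ◇¬p there: 2:T, 4:F. ✗
2: successors {1}; ◇¬p there: 1:T. ✓
3: successors {2, 4}; ◇¬p there: 2:T, 4:F. ✗
4: no successors, so □◇¬p holds vacuously. ✓
5: successors {4}; ◇¬p there: 4:F. ✗

{2, 4}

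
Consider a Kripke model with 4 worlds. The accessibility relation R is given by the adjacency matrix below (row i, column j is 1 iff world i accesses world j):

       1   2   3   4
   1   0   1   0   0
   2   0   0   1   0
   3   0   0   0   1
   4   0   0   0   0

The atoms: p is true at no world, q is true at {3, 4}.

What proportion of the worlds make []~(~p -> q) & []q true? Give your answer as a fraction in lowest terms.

1/4

1: []~(~p -> q) is T, []q is F. ✗
2: []~(~p -> q) is F, []q is T. ✗
3: []~(~p -> q) is F, []q is T. ✗
4: []~(~p -> q) is T, []q is T. ✓
That's 1 of 4 worlds, so 1/4.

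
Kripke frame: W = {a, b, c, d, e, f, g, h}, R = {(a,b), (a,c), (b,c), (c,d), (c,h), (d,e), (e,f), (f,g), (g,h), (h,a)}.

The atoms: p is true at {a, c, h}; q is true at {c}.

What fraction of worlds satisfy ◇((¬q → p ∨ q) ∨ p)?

5/8

a: successors {b, c}; (¬q → p ∨ q) ∨ p there: b:F, c:T. ✓
b: successors {c}; (¬q → p ∨ q) ∨ p there: c:T. ✓
c: successors {d, h}; (¬q → p ∨ q) ∨ p there: d:F, h:T. ✓
d: successors {e}; (¬q → p ∨ q) ∨ p there: e:F. ✗
e: successors {f}; (¬q → p ∨ q) ∨ p there: f:F. ✗
f: successors {g}; (¬q → p ∨ q) ∨ p there: g:F. ✗
g: successors {h}; (¬q → p ∨ q) ∨ p there: h:T. ✓
h: successors {a}; (¬q → p ∨ q) ∨ p there: a:T. ✓
That's 5 of 8 worlds, so 5/8.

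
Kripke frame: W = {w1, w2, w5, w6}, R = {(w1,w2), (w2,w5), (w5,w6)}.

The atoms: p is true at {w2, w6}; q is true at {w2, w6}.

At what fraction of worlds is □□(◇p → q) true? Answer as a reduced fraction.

3/4

w1: successors {w2}; □(◇p → q) there: w2:F. ✗
w2: successors {w5}; □(◇p → q) there: w5:T. ✓
w5: successors {w6}; □(◇p → q) there: w6:T. ✓
w6: no successors, so □□(◇p → q) holds vacuously. ✓
That's 3 of 4 worlds, so 3/4.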